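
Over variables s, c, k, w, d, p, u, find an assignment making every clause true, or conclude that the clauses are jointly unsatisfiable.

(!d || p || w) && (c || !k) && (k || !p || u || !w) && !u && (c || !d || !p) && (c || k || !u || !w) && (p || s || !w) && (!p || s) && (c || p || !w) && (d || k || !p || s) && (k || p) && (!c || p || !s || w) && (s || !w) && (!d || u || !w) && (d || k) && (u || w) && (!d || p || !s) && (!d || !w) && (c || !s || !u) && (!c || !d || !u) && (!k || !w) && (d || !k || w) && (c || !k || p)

Unsatisfiable

Case u = True:
  Clause (!u) is falsified — contradiction.
Case u = False:
  (u || w) forces w = True.
  (s || !w) forces s = True.
  (!d || u || !w) forces d = False.
  (d || k) forces k = True.
  Clause (!k || !w) is falsified — contradiction.
Both cases fail, so the formula is unsatisfiable.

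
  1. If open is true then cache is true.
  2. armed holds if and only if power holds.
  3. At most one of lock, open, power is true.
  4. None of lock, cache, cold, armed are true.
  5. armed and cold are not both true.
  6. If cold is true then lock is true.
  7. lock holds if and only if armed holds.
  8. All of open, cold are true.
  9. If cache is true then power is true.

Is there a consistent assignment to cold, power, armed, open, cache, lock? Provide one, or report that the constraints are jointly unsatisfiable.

Case cold = True:
  Constraint (4) is violated (cold=T) — contradiction.
Case cold = False:
  Constraint (8) is violated (cold=F) — contradiction.
Both cases fail — unsatisfiable.

Unsatisfiable — no assignment works.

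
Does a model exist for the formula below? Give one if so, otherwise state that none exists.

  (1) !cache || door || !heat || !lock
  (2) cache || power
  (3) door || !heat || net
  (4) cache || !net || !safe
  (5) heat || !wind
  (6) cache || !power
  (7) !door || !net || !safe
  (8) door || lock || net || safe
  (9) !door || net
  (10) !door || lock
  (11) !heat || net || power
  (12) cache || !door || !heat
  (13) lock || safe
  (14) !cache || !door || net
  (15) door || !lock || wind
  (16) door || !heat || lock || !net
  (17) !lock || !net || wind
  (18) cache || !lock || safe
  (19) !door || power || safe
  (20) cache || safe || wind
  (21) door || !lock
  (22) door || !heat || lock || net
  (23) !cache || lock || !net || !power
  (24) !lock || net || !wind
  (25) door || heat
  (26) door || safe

cache = True, lock = True, heat = True, wind = True, power = True, door = True, safe = False, net = True

Try cache = False:
  (cache || power) forces power = True.
  clause (cache || !power) is falsified — backtrack.
So cache = True.
Try lock = False:
  (!door || lock) forces door = False.
  (lock || safe) forces safe = True.
  (door || heat) forces heat = True.
  (door || !heat || net) forces net = True.
  clause (door || !heat || lock || !net) is falsified — backtrack.
So lock = True.
  then (door || !lock) forces door = True.
  then (!door || net) forces net = True.
  then (!lock || !net || wind) forces wind = True.
  then (heat || !wind) forces heat = True.
  then (!door || !net || !safe) forces safe = False.
  then (!door || power || safe) forces power = True.
All clauses satisfied.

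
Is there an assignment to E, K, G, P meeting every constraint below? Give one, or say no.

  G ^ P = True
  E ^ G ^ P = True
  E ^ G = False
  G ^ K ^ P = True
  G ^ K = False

E = False, K = False, G = False, P = True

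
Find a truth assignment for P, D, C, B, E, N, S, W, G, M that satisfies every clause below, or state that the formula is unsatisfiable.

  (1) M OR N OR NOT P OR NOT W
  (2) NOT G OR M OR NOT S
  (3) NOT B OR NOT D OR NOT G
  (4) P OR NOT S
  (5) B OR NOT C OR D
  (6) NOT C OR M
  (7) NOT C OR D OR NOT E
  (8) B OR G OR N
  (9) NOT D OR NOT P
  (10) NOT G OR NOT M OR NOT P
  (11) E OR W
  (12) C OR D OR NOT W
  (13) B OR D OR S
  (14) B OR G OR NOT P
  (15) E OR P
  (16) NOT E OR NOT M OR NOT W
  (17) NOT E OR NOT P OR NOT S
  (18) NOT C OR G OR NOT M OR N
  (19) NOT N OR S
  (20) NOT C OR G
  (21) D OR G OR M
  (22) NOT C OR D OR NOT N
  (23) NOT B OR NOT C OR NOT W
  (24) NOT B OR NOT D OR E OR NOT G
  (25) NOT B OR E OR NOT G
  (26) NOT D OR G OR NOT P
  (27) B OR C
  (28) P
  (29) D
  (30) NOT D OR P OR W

UNSATISFIABLE

Case P = True:
  (NOT D OR NOT P) forces D = False.
  Clause (D) is falsified — contradiction.
Case P = False:
  Clause (P) is falsified — contradiction.
Both cases fail, so the formula is unsatisfiable.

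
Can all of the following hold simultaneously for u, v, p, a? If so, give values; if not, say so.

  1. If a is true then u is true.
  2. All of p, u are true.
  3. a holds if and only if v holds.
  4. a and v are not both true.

u=T, v=F, p=T, a=F

  (1) a=F ⇒ u: vacuous ✓
  (2) {p, u}: all 2 true ✓
  (3) a=F, v=F — same ✓
  (4) a=F, v=F — not both ✓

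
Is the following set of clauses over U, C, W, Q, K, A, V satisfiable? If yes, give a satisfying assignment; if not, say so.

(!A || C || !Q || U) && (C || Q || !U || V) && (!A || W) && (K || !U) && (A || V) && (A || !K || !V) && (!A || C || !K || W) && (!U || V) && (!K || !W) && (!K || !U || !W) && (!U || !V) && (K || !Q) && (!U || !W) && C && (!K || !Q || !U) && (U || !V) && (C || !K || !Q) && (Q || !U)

Unit clause (C) forces C = True.
Try U = True:
  (K || !U) forces K = True.
  (!U || V) forces V = True.
  clause (!U || !V) is falsified — backtrack.
So U = False.
  then (U || !V) forces V = False.
  then (A || V) forces A = True.
  then (!A || W) forces W = True.
  then (!K || !W) forces K = False.
  then (K || !Q) forces Q = False.
All clauses satisfied.

U: False, C: True, W: True, Q: False, K: False, A: True, V: False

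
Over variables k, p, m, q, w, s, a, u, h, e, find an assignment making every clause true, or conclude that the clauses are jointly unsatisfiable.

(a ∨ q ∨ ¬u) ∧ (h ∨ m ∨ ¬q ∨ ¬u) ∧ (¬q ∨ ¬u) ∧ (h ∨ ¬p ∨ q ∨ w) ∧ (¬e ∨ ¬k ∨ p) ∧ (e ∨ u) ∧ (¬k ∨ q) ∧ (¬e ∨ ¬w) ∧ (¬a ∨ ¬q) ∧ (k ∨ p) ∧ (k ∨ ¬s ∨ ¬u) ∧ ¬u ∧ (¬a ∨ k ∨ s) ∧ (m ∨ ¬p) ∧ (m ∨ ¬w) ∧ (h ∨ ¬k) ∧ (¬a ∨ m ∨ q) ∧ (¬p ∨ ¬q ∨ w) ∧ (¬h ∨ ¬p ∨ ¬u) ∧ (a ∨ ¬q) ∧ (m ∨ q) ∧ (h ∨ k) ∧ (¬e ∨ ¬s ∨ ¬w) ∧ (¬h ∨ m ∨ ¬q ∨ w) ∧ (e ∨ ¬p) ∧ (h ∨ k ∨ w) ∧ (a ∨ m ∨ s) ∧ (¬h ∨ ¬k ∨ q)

k = False, p = True, m = True, q = False, w = False, s = False, a = False, u = False, h = True, e = True

Unit clause (¬u) forces u = False.
In (e ∨ u) only e is left, so e = True.
In (¬e ∨ ¬w) only ¬w is left, so w = False.
Try k = True:
  (¬e ∨ ¬k ∨ p) forces p = True.
  (¬k ∨ q) forces q = True.
  clause (¬p ∨ ¬q ∨ w) is falsified — backtrack.
So k = False.
  then (k ∨ p) forces p = True.
  then (m ∨ ¬p) forces m = True.
  then (¬p ∨ ¬q ∨ w) forces q = False.
  then (h ∨ k) forces h = True.
Set s = False.
  then (¬a ∨ k ∨ s) forces a = False.
All clauses satisfied.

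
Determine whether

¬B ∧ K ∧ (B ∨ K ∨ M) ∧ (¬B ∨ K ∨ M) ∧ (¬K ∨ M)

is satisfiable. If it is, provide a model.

K = True; B = False; M = True

Unit clause (¬B) forces B = False.
Unit clause (K) forces K = True.
In (¬K ∨ M) only M is left, so M = True.
All clauses satisfied.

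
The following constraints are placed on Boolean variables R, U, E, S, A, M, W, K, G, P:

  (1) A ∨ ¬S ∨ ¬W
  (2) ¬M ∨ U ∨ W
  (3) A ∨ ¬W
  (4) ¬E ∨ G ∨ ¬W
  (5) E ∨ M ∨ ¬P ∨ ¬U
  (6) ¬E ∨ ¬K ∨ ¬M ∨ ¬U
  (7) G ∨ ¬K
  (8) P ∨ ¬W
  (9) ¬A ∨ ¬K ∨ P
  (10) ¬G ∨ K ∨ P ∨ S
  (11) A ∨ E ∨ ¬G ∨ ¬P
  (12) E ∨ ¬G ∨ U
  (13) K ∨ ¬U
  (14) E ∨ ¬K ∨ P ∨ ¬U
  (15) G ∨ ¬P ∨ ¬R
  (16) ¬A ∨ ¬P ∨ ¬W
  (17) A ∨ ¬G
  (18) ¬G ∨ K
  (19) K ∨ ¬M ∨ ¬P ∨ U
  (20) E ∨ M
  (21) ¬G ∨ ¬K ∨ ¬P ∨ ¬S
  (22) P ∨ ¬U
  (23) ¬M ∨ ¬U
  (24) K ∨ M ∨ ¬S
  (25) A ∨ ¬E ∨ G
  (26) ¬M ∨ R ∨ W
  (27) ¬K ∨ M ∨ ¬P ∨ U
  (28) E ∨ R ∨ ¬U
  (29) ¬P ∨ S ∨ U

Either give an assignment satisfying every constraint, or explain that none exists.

Set R = True.
Set U = False.
Set E = True.
Set S = False.
  then (¬P ∨ S ∨ U) forces P = False.
  then (P ∨ ¬W) forces W = False.
  then (¬M ∨ U ∨ W) forces M = False.
Set A = True.
  then (¬A ∨ ¬K ∨ P) forces K = False.
  then (¬G ∨ K ∨ P ∨ S) forces G = False.
All clauses satisfied.

R = True, U = False, E = True, S = False, A = True, M = False, W = False, K = False, G = False, P = False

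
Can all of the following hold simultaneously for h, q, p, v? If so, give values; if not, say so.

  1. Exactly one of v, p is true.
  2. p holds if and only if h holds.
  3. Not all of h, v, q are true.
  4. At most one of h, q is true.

h = True, q = False, p = True, v = False

  (1) {v, p}: 1 true — exactly one ✓
  (2) p=T, h=T — same ✓
  (3) {h, v, q}: 1/3 true — not all ✓
  (4) {h, q}: 1 true — at most one ✓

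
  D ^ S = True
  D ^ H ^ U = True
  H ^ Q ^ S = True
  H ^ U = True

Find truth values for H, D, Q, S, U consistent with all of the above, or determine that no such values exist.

H=T, D=F, Q=T, S=T, U=F

D ^ S = F ^ T = True ✓
D ^ H ^ U = F ^ T ^ F = True ✓
H ^ Q ^ S = T ^ T ^ T = True ✓
H ^ U = T ^ F = True ✓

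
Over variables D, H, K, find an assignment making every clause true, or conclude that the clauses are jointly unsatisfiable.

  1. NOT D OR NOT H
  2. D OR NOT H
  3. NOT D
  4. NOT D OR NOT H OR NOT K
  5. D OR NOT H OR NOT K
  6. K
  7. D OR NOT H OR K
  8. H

UNSATISFIABLE

Case D = True:
  Clause (NOT D) is falsified — contradiction.
Case D = False:
  (D OR NOT H) forces H = False.
  Clause (H) is falsified — contradiction.
Both cases fail, so the formula is unsatisfiable.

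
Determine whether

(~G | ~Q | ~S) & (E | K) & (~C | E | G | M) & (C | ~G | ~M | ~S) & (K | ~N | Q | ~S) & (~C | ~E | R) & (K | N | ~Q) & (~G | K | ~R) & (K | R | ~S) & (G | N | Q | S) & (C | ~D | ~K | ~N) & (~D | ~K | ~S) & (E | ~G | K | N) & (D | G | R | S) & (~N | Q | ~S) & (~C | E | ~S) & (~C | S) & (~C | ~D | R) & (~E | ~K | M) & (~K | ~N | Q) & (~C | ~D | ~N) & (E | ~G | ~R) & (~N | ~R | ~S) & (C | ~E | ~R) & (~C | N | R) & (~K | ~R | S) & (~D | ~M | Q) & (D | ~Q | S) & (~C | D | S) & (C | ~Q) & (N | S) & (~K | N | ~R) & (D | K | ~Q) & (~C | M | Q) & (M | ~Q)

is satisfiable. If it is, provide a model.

Set C = False.
  then (C | ~Q) forces Q = False.
Set M = False.
Try R = True:
  (C | ~E | ~R) forces E = False.
  (E | K) forces K = True.
  (~K | ~N | Q) forces N = False.
  clause (~K | N | ~R) is falsified — backtrack.
So R = False.
Set K = True.
  then (~E | ~K | M) forces E = False.
  then (~K | ~N | Q) forces N = False.
  then (N | S) forces S = True.
  then (~D | ~K | ~S) forces D = False.
Set G = True.
All clauses satisfied.

C = False; M = False; R = False; K = True; D = False; N = False; Q = False; G = True; S = True; E = False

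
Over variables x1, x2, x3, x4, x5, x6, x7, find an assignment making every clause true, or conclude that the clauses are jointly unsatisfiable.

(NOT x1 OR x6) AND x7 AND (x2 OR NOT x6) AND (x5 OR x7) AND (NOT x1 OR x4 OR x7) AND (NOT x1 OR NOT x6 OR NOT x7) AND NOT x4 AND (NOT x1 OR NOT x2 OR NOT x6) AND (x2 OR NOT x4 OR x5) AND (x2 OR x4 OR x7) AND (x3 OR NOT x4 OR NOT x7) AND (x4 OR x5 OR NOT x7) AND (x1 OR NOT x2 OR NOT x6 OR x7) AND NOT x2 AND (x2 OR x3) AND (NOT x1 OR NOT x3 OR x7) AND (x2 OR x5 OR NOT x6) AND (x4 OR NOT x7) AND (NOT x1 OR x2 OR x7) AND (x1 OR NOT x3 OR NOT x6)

No satisfying assignment exists.

Case x4 = True:
  Clause (NOT x4) is falsified — contradiction.
Case x4 = False:
  (x7) forces x7 = True.
  Clause (x4 OR NOT x7) is falsified — contradiction.
Both cases fail, so the formula is unsatisfiable.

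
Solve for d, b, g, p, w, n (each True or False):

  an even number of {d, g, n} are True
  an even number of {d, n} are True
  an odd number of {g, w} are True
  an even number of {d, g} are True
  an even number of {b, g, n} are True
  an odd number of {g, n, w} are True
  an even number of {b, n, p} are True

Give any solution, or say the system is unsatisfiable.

d = False; b = False; g = False; p = False; w = True; n = False

{d, g, n}: 0 true → even ✓
{d, n}: 0 true → even ✓
{g, w}: 1 true → odd ✓
{d, g}: 0 true → even ✓
{b, g, n}: 0 true → even ✓
{g, n, w}: 1 true → odd ✓
{b, n, p}: 0 true → even ✓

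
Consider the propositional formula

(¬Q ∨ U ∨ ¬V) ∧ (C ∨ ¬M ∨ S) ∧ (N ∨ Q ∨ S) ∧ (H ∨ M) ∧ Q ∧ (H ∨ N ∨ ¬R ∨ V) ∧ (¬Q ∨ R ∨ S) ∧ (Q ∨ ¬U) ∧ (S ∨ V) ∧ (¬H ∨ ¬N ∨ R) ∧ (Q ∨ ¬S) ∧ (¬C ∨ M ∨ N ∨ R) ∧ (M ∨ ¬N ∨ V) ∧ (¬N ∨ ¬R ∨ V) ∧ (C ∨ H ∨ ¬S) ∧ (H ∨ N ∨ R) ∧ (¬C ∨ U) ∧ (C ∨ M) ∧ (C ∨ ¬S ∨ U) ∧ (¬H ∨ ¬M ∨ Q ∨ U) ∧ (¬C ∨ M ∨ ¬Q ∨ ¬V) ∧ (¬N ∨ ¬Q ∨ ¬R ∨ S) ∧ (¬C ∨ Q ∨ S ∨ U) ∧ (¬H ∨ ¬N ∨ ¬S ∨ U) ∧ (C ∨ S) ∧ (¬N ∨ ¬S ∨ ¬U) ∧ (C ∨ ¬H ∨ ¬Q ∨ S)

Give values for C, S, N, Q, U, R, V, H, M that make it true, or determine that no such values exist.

C=T, S=T, N=F, Q=T, U=T, R=T, V=T, H=T, M=T

Unit clause (Q) forces Q = True.
Set C = True.
  then (¬C ∨ U) forces U = True.
Set S = True.
  then (¬N ∨ ¬S ∨ ¬U) forces N = False.
Set R = True.
Set V = True.
  then (¬C ∨ M ∨ ¬Q ∨ ¬V) forces M = True.
Set H = True.
All clauses satisfied.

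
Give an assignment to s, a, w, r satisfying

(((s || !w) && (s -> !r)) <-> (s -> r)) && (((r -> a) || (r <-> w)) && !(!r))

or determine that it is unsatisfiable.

s = False, a = True, w = False, r = True

  ((s || !w) && (s -> !r)) <-> (s -> r) = True
    (s || !w) && (s -> !r) = True
      s || !w = True
        !w = True
      s -> !r = True
        !r = False
    s -> r = True
  ((r -> a) || (r <-> w)) && !(!r) = True
    (r -> a) || (r <-> w) = True
      r -> a = True
      r <-> w = False
    !(!r) = True
      !r = False
Both conjuncts True, so the formula holds.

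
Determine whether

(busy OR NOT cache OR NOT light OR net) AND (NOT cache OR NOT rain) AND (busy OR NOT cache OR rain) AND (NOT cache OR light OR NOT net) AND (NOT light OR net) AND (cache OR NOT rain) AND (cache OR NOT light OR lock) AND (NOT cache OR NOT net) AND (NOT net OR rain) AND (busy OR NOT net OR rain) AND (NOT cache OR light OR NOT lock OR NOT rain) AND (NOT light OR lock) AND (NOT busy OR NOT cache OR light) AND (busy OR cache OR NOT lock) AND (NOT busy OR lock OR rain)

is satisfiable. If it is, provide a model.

Try rain = True:
  (NOT cache OR NOT rain) forces cache = False.
  clause (cache OR NOT rain) is falsified — backtrack.
So rain = False.
  then (NOT net OR rain) forces net = False.
  then (NOT light OR net) forces light = False.
Set lock = False.
  then (NOT busy OR lock OR rain) forces busy = False.
  then (busy OR NOT cache OR rain) forces cache = False.
All clauses satisfied.

rain=F, net=F, light=F, lock=F, cache=F, busy=F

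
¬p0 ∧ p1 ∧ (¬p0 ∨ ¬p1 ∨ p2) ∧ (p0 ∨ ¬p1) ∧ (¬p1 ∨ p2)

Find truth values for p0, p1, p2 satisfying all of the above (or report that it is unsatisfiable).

Unsatisfiable

Case p0 = True:
  Clause (¬p0) is falsified — contradiction.
Case p0 = False:
  (p1) forces p1 = True.
  Clause (p0 ∨ ¬p1) is falsified — contradiction.
Both cases fail, so the formula is unsatisfiable.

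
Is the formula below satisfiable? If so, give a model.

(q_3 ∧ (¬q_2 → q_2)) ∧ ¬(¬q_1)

q_1=T; q_2=T; q_3=T

  q_3 ∧ (¬q_2 → q_2) = True
    ¬q_2 → q_2 = True
      ¬q_2 = False
  ¬(¬q_1) = True
    ¬q_1 = False
Both conjuncts True, so the formula holds.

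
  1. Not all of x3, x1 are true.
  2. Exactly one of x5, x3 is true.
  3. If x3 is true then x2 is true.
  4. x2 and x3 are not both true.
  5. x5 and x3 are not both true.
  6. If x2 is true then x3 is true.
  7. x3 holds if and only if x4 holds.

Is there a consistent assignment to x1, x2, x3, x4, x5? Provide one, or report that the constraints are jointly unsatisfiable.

x1: True, x2: False, x3: False, x4: False, x5: True

  (1) {x3, x1}: 1/2 true — not all ✓
  (2) {x5, x3}: 1 true — exactly one ✓
  (3) x3=F ⇒ x2: vacuous ✓
  (4) x2=F, x3=F — not both ✓
  (5) x5=T, x3=F — not both ✓
  (6) x2=F ⇒ x3: vacuous ✓
  (7) x3=F, x4=F — same ✓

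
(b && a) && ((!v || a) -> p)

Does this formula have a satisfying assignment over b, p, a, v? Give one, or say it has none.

b=T, p=T, a=T, v=F

  b && a = True
  (!v || a) -> p = True
    !v || a = True
      !v = True
Both conjuncts True, so the formula holds.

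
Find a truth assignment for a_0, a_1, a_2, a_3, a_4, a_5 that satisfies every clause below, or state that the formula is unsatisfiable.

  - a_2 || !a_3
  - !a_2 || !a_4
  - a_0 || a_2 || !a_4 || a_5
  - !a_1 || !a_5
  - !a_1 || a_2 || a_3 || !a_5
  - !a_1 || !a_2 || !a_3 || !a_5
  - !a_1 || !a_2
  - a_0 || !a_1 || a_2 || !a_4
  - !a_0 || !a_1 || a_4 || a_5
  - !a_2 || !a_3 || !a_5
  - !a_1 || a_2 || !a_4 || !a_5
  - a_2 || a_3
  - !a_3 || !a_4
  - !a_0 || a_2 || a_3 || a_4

Set a_0 = True.
Set a_1 = False.
Set a_2 = True.
  then (!a_2 || !a_4) forces a_4 = False.
Set a_3 = True.
  then (!a_2 || !a_3 || !a_5) forces a_5 = False.
All clauses satisfied.

a_0 = True, a_1 = False, a_2 = True, a_3 = True, a_4 = False, a_5 = False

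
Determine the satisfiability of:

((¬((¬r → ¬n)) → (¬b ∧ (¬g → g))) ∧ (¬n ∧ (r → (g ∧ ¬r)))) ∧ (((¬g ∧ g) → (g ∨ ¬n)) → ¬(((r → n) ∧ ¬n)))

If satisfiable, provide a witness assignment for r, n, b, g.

Unsatisfiable

Case n = True: the conjunct ¬n is False.
Case n = False: the formula simplifies to (r → (g ∧ ¬r)) ∧ ¬(¬r).
  r = True: the conjunct r → (g ∧ ¬r) becomes True → (g ∧ False) = False.
  r = False: the conjunct ¬(¬r) becomes ¬(¬False) = False.
Both cases fail — unsatisfiable.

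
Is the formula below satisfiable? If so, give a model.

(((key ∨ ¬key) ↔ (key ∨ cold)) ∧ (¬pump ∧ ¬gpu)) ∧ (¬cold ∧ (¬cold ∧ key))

gpu = False, cold = False, pump = False, key = True

  ((key ∨ ¬key) ↔ (key ∨ cold)) ∧ (¬pump ∧ ¬gpu) = True
    (key ∨ ¬key) ↔ (key ∨ cold) = True
      key ∨ ¬key = True
        ¬key = False
      key ∨ cold = True
    ¬pump ∧ ¬gpu = True
      ¬pump = True
      ¬gpu = True
  ¬cold ∧ (¬cold ∧ key) = True
    ¬cold = True
    ¬cold ∧ key = True
      ¬cold = True
Both conjuncts True, so the formula holds.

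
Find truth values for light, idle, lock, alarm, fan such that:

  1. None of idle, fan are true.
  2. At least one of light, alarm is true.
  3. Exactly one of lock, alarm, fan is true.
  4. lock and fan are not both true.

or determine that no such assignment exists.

light = True, idle = False, lock = True, alarm = False, fan = False

  (1) {idle, fan}: 0 true — none ✓
  (2) {light, alarm}: 1 true — at least one ✓
  (3) {lock, alarm, fan}: 1 true — exactly one ✓
  (4) lock=T, fan=F — not both ✓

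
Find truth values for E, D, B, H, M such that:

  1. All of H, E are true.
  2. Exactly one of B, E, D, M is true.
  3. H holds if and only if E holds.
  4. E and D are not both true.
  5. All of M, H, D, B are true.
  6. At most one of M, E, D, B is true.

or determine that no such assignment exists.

UNSATISFIABLE

Case D = True:
  (1) forces H = True.
  (1) forces E = True.
  Constraint (2) is violated (E=T, D=T) — contradiction.
Case D = False:
  Constraint (5) is violated (D=F) — contradiction.
Both cases fail — unsatisfiable.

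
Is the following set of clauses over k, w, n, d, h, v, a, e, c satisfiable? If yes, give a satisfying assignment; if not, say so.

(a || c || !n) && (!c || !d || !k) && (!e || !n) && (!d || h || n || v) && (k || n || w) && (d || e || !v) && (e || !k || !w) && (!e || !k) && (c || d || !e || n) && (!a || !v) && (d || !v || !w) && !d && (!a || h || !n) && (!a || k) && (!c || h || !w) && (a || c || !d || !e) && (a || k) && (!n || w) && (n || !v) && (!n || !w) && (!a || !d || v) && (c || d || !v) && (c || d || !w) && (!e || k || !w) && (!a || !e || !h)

Unit clause (!d) forces d = False.
Try k = False:
  (!a || k) forces a = False.
  clause (a || k) is falsified — backtrack.
So k = True.
  then (!e || !k) forces e = False.
  then (d || e || !v) forces v = False.
  then (e || !k || !w) forces w = False.
  then (!n || w) forces n = False.
Set h = False.
Set a = True.
Set c = False.
All clauses satisfied.

k = True; w = False; n = False; d = False; h = False; v = False; a = True; e = False; c = False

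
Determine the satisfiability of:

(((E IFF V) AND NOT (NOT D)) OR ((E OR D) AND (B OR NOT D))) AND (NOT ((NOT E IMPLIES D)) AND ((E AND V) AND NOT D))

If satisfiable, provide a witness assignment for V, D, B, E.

The formula is unsatisfiable.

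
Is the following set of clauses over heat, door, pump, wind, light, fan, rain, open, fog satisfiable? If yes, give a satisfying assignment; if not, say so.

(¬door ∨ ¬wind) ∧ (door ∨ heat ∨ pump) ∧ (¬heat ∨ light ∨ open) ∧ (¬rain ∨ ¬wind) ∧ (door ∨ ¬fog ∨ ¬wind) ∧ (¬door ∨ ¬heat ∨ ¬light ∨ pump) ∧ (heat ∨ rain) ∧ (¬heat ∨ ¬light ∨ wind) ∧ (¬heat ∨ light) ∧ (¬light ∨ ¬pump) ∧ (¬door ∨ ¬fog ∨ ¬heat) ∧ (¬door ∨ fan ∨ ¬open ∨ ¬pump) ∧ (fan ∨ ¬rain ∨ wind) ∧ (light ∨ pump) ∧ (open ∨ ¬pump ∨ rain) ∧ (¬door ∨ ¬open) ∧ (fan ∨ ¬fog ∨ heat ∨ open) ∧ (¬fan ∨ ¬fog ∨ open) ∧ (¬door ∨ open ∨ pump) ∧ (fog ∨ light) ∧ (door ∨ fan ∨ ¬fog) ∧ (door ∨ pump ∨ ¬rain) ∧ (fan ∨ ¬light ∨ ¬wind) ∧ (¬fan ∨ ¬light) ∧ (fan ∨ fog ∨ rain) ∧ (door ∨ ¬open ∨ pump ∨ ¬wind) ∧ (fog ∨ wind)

Set heat = False.
  then (heat ∨ rain) forces rain = True.
  then (¬rain ∨ ¬wind) forces wind = False.
  then (fan ∨ ¬rain ∨ wind) forces fan = True.
  then (¬fan ∨ ¬light) forces light = False.
  then (fog ∨ wind) forces fog = True.
  then (light ∨ pump) forces pump = True.
  then (¬fan ∨ ¬fog ∨ open) forces open = True.
  then (¬door ∨ ¬open) forces door = False.
All clauses satisfied.

heat=F, door=F, pump=T, wind=F, light=F, fan=T, rain=T, open=T, fog=T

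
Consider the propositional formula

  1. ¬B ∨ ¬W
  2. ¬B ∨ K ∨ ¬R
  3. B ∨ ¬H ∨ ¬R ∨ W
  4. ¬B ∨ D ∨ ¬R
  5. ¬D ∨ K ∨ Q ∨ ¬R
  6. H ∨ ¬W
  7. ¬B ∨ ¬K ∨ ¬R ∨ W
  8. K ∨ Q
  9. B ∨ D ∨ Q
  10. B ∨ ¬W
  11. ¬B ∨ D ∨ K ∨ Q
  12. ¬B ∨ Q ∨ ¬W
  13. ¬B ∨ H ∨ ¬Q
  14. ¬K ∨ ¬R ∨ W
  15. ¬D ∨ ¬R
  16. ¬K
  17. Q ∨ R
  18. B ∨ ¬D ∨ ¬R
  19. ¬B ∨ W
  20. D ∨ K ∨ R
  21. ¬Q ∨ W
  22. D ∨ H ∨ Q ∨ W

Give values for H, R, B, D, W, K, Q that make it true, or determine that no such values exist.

Unsatisfiable

Case W = True:
  (¬B ∨ ¬W) forces B = False.
  Clause (B ∨ ¬W) is falsified — contradiction.
Case W = False:
  (¬K) forces K = False.
  (K ∨ Q) forces Q = True.
  Clause (¬Q ∨ W) is falsified — contradiction.
Both cases fail, so the formula is unsatisfiable.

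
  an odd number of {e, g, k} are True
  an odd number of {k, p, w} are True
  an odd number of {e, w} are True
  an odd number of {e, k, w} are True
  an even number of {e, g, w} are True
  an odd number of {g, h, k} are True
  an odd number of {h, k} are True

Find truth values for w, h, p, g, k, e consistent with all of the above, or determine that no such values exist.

Unsatisfiable

Adding constraints 3, 5, 6, 7 mod 2: every variable appears an even number of times on the left, so the left side is 0.
But the right sides sum to 1 (mod 2). 0 ≠ 1 — the system is inconsistent.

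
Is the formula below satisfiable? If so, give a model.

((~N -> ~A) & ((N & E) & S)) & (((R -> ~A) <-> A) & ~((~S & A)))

R: False; E: True; S: True; N: True; A: True

  (~N -> ~A) & ((N & E) & S) = True
    ~N -> ~A = True
      ~N = False
      ~A = False
    (N & E) & S = True
      N & E = True
  ((R -> ~A) <-> A) & ~((~S & A)) = True
    (R -> ~A) <-> A = True
      R -> ~A = True
        ~A = False
    ~((~S & A)) = True
      ~S & A = False
        ~S = False
Both conjuncts True, so the formula holds.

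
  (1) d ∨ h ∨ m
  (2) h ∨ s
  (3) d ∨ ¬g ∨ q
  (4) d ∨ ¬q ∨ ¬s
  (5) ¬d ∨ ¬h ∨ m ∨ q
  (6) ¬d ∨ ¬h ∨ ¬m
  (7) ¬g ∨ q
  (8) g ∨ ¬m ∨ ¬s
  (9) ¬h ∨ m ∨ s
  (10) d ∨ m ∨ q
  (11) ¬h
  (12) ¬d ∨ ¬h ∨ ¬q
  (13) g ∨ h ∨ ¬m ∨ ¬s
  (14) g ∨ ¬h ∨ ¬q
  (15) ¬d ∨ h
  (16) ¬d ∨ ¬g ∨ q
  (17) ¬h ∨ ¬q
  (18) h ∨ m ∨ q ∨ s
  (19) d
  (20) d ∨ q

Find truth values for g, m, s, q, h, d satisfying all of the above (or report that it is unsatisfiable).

Case d = True:
  (¬h) forces h = False.
  Clause (¬d ∨ h) is falsified — contradiction.
Case d = False:
  Clause (d) is falsified — contradiction.
Both cases fail, so the formula is unsatisfiable.

No satisfying assignment exists.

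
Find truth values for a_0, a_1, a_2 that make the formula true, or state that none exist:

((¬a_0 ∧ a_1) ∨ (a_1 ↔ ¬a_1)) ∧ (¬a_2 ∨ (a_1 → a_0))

a_0=F; a_1=T; a_2=F

  (¬a_0 ∧ a_1) ∨ (a_1 ↔ ¬a_1) = True
    ¬a_0 ∧ a_1 = True
      ¬a_0 = True
    a_1 ↔ ¬a_1 = False
      ¬a_1 = False
  ¬a_2 ∨ (a_1 → a_0) = True
    ¬a_2 = True
    a_1 → a_0 = False
Both conjuncts True, so the formula holds.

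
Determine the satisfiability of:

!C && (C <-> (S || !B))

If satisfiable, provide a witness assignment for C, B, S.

C = False, B = True, S = False

  !C = True
  C <-> (S || !B) = True
    S || !B = False
      !B = False
Both conjuncts True, so the formula holds.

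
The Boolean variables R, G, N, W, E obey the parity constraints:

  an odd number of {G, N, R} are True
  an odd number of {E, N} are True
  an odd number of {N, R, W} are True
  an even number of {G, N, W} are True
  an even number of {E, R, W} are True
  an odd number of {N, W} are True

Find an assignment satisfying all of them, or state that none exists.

R = False, G = True, N = False, W = True, E = True

{G, N, R}: 1 true → odd ✓
{E, N}: 1 true → odd ✓
{N, R, W}: 1 true → odd ✓
{G, N, W}: 2 true → even ✓
{E, R, W}: 2 true → even ✓
{N, W}: 1 true → odd ✓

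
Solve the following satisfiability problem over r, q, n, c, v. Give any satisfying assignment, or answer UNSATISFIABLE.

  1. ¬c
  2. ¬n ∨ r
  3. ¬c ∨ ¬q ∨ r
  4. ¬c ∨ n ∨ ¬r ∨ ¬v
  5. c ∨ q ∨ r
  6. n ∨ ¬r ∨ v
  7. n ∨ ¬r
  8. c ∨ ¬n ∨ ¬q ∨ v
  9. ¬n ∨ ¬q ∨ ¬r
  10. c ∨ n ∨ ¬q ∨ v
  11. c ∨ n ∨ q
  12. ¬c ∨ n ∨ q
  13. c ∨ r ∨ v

r=T; q=F; n=T; c=F; v=T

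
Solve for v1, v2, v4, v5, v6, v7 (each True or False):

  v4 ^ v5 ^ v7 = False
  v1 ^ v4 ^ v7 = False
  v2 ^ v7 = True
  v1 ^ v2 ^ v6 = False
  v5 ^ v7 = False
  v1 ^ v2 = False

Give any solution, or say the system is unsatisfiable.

Adding constraints 1, 2, 3, 5, 6 mod 2: every variable appears an even number of times on the left, so the left side is 0.
But the right sides sum to 1 (mod 2). 0 ≠ 1 — the system is inconsistent.

Unsatisfiable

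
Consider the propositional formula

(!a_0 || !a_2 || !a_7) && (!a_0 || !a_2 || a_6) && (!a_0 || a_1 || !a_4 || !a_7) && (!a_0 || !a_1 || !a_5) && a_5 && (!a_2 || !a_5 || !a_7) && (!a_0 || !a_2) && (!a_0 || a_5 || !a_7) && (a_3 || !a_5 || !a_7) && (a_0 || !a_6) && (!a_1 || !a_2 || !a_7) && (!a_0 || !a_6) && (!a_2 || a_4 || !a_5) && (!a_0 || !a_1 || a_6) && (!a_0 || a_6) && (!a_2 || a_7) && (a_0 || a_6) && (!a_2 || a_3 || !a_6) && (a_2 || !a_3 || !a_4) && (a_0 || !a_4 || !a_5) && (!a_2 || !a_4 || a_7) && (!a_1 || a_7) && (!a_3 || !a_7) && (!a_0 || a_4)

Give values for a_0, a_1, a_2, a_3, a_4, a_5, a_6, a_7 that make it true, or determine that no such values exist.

Case a_6 = True:
  (a_5) forces a_5 = True.
  (a_0 || !a_6) forces a_0 = True.
  Clause (!a_0 || !a_6) is falsified — contradiction.
Case a_6 = False:
  (a_5) forces a_5 = True.
  (!a_0 || a_6) forces a_0 = False.
  Clause (a_0 || a_6) is falsified — contradiction.
Both cases fail, so the formula is unsatisfiable.

UNSATISFIABLE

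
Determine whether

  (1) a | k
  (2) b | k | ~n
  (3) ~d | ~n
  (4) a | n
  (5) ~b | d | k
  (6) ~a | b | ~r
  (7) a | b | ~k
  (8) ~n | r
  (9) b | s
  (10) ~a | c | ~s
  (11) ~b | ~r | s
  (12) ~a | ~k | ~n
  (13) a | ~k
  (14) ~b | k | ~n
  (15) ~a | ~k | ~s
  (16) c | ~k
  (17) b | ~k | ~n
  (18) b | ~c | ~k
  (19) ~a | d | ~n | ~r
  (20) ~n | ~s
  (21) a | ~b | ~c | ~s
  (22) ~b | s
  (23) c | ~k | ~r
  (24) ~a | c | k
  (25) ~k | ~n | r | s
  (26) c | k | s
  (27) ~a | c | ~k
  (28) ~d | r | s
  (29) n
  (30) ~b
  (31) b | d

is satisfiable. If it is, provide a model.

Unsatisfiable — no assignment works.

Case s = True:
  (~n | ~s) forces n = False.
  Clause (n) is falsified — contradiction.
Case s = False:
  (b | s) forces b = True.
  Clause (~b | s) is falsified — contradiction.
Both cases fail, so the formula is unsatisfiable.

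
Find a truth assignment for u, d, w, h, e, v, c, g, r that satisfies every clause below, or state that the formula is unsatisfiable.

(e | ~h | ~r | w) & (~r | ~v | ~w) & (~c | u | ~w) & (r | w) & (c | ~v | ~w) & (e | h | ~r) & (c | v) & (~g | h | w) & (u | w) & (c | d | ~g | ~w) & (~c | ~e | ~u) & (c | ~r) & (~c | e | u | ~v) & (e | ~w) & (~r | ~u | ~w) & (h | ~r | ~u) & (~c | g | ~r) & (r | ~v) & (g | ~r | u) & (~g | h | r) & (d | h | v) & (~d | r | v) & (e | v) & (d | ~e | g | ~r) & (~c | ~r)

Case r = True:
  (c | ~r) forces c = True.
  Clause (~c | ~r) is falsified — contradiction.
Case r = False:
  (r | w) forces w = True.
  (e | ~w) forces e = True.
  (r | ~v) forces v = False.
  (c | v) forces c = True.
  (~c | u | ~w) forces u = True.
  Clause (~c | ~e | ~u) is falsified — contradiction.
Both cases fail, so the formula is unsatisfiable.

Unsatisfiable — no assignment works.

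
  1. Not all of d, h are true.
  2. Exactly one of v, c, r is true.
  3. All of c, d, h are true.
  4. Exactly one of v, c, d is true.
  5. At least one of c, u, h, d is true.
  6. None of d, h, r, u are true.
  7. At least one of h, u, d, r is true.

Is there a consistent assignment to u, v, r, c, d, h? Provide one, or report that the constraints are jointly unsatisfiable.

Case d = True:
  Constraint (6) is violated (d=T) — contradiction.
Case d = False:
  Constraint (3) is violated (d=F) — contradiction.
Both cases fail — unsatisfiable.

No satisfying assignment exists.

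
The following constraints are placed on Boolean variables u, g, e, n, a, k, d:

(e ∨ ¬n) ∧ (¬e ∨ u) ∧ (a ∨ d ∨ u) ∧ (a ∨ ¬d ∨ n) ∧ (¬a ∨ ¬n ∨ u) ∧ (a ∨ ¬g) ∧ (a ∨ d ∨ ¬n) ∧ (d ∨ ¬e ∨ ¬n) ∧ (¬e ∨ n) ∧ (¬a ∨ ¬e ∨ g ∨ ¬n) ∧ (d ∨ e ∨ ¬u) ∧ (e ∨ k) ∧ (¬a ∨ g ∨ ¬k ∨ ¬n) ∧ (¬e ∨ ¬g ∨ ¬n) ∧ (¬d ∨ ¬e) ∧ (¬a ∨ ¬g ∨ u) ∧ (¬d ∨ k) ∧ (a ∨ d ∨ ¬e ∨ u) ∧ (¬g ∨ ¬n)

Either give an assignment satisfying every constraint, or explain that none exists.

u = False; g = False; e = False; n = False; a = True; k = True; d = True

Set u = False.
  then (¬e ∨ u) forces e = False.
  then (e ∨ k) forces k = True.
  then (e ∨ ¬n) forces n = False.
Try g = True:
  (a ∨ ¬g) forces a = True.
  clause (¬a ∨ ¬g ∨ u) is falsified — backtrack.
So g = False.
Set a = True.
Set d = True.
All clauses satisfied.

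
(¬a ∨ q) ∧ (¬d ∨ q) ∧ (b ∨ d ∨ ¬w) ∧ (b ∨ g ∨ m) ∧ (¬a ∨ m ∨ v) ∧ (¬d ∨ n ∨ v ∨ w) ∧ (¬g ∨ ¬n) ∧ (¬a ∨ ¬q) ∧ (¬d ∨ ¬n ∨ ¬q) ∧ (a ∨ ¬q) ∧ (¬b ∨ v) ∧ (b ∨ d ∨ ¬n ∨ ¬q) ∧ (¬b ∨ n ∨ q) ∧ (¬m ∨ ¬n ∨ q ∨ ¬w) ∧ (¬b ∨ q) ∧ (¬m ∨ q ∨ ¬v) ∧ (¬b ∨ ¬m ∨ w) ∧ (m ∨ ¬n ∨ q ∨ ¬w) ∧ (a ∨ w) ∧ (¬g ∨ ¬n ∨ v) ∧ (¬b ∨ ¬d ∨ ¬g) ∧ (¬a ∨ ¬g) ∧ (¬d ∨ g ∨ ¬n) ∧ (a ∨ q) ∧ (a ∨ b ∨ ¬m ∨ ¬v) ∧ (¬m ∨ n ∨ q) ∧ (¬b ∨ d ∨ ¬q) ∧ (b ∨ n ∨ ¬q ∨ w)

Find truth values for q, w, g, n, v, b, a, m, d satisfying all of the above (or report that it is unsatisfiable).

The formula is unsatisfiable.

Case q = True:
  (¬a ∨ ¬q) forces a = False.
  Clause (a ∨ ¬q) is falsified — contradiction.
Case q = False:
  (¬a ∨ q) forces a = False.
  Clause (a ∨ q) is falsified — contradiction.
Both cases fail, so the formula is unsatisfiable.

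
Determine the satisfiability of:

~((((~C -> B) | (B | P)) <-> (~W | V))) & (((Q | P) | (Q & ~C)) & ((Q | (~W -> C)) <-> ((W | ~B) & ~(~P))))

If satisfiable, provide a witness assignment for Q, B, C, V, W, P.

Q: True, B: True, C: False, V: False, W: True, P: True

  ~((((~C -> B) | (B | P)) <-> (~W | V))) = True
    ((~C -> B) | (B | P)) <-> (~W | V) = False
      (~C -> B) | (B | P) = True
        ~C -> B = True
          ~C = True
        B | P = True
      ~W | V = False
        ~W = False
  ((Q | P) | (Q & ~C)) & ((Q | (~W -> C)) <-> ((W | ~B) & ~(~P))) = True
    (Q | P) | (Q & ~C) = True
      Q | P = True
      Q & ~C = True
        ~C = True
    (Q | (~W -> C)) <-> ((W | ~B) & ~(~P)) = True
      Q | (~W -> C) = True
        ~W -> C = True
          ~W = False
      (W | ~B) & ~(~P) = True
        W | ~B = True
          ~B = False
        ~(~P) = True
          ~P = False
Both conjuncts True, so the formula holds.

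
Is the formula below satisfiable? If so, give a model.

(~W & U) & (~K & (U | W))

K: False, W: False, U: True

  ~W & U = True
    ~W = True
  ~K & (U | W) = True
    ~K = True
    U | W = True
Both conjuncts True, so the formula holds.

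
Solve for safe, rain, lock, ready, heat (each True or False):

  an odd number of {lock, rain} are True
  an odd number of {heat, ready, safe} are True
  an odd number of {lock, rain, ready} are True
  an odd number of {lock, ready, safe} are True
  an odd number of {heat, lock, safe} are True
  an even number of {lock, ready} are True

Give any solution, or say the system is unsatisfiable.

safe = True, rain = True, lock = False, ready = False, heat = False

{lock, rain}: 1 true → odd ✓
{heat, ready, safe}: 1 true → odd ✓
{lock, rain, ready}: 1 true → odd ✓
{lock, ready, safe}: 1 true → odd ✓
{heat, lock, safe}: 1 true → odd ✓
{lock, ready}: 0 true → even ✓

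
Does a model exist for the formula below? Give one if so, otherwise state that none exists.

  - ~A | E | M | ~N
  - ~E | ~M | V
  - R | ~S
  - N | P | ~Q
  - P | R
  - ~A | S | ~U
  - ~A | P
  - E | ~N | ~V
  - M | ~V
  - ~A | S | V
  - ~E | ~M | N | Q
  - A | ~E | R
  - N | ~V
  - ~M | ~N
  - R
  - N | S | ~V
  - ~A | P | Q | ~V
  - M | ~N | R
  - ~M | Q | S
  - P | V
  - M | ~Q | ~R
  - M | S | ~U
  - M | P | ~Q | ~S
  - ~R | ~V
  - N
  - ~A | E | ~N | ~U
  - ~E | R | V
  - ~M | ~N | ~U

Unit clause (R) forces R = True.
In (~R | ~V) only ~V is left, so V = False.
Unit clause (N) forces N = True.
In (~M | ~N) only ~M is left, so M = False.
In (P | V) only P is left, so P = True.
In (M | ~Q | ~R) only ~Q is left, so Q = False.
Set A = False.
Set E = False.
Set S = True.
Set U = False.
All clauses satisfied.

A: False; V: False; R: True; P: True; N: True; E: False; Q: False; M: False; S: True; U: False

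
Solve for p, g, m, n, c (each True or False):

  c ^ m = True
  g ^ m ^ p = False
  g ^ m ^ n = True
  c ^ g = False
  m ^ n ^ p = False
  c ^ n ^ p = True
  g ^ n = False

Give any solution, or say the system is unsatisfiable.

p = True, g = False, m = True, n = False, c = False

c ^ m = F ^ T = True ✓
g ^ m ^ p = F ^ T ^ T = False ✓
g ^ m ^ n = F ^ T ^ F = True ✓
c ^ g = F ^ F = False ✓
m ^ n ^ p = T ^ F ^ T = False ✓
c ^ n ^ p = F ^ F ^ T = True ✓
g ^ n = F ^ F = False ✓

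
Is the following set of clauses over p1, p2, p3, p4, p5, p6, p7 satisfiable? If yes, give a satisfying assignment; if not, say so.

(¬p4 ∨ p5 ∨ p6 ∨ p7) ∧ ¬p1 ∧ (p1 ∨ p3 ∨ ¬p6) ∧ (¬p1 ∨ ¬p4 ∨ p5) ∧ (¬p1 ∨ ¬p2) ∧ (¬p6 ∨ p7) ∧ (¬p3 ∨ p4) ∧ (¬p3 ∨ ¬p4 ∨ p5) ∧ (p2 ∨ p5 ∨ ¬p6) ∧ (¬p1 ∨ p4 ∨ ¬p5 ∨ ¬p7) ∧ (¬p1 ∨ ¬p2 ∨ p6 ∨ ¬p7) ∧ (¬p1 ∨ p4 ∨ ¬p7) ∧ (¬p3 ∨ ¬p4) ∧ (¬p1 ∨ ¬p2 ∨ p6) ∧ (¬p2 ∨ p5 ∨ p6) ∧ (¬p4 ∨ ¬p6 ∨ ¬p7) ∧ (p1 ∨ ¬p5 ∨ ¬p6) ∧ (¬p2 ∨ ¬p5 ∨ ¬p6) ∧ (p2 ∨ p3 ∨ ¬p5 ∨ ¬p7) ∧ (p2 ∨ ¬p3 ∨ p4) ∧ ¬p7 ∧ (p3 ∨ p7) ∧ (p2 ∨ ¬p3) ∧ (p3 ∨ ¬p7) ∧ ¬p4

Case p1 = True:
  Clause (¬p1) is falsified — contradiction.
Case p1 = False:
  (¬p7) forces p7 = False.
  (¬p6 ∨ p7) forces p6 = False.
  (p3 ∨ p7) forces p3 = True.
  (¬p3 ∨ p4) forces p4 = True.
  Clause (¬p3 ∨ ¬p4) is falsified — contradiction.
Both cases fail, so the formula is unsatisfiable.

The formula is unsatisfiable.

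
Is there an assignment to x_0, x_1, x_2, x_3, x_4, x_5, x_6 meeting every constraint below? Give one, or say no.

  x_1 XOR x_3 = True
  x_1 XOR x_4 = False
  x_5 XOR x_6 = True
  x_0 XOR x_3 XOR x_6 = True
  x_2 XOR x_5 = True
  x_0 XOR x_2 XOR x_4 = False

x_0 = False, x_1 = True, x_2 = True, x_3 = False, x_4 = True, x_5 = False, x_6 = True

x_1 XOR x_3 = T XOR F = True ✓
x_1 XOR x_4 = T XOR T = False ✓
x_5 XOR x_6 = F XOR T = True ✓
x_0 XOR x_3 XOR x_6 = F XOR F XOR T = True ✓
x_2 XOR x_5 = T XOR F = True ✓
x_0 XOR x_2 XOR x_4 = F XOR T XOR T = False ✓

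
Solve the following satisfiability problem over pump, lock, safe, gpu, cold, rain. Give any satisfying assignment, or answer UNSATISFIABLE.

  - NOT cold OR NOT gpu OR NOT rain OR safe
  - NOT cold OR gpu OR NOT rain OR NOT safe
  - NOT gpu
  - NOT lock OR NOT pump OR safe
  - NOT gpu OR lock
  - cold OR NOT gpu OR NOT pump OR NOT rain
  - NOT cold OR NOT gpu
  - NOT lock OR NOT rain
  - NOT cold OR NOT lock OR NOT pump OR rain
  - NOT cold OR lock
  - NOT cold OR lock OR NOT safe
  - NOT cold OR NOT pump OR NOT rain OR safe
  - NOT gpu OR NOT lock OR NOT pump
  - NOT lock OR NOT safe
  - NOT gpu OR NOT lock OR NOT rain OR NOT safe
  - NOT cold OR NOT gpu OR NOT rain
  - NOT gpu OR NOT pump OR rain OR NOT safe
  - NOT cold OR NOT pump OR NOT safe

Unit clause (NOT gpu) forces gpu = False.
Set pump = False.
Set lock = True.
  then (NOT lock OR NOT rain) forces rain = False.
  then (NOT lock OR NOT safe) forces safe = False.
Set cold = False.
All clauses satisfied.

pump: False; lock: True; safe: False; gpu: False; cold: False; rain: False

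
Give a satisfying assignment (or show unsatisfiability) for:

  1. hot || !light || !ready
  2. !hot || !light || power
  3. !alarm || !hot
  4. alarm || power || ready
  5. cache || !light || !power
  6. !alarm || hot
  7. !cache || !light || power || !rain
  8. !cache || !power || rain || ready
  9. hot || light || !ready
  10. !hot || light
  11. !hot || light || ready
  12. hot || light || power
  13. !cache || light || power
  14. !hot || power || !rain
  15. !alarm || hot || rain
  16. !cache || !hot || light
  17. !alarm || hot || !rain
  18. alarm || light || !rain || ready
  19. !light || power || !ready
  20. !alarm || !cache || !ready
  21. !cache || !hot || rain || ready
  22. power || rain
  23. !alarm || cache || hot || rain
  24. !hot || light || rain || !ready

light=T, hot=T, power=T, alarm=F, rain=T, ready=T, cache=T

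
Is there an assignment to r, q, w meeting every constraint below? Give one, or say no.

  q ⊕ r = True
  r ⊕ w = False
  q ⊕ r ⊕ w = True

r = False, q = True, w = False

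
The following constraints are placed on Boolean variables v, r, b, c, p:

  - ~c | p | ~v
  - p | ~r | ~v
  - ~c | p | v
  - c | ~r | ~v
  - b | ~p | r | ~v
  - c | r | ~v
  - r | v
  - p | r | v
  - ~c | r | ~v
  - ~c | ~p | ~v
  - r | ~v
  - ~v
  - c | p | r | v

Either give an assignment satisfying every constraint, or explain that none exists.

Unit clause (~v) forces v = False.
In (r | v) only r is left, so r = True.
Set b = False.
Set c = False.
Set p = False.
All clauses satisfied.

v = False, r = True, b = False, c = False, p = False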